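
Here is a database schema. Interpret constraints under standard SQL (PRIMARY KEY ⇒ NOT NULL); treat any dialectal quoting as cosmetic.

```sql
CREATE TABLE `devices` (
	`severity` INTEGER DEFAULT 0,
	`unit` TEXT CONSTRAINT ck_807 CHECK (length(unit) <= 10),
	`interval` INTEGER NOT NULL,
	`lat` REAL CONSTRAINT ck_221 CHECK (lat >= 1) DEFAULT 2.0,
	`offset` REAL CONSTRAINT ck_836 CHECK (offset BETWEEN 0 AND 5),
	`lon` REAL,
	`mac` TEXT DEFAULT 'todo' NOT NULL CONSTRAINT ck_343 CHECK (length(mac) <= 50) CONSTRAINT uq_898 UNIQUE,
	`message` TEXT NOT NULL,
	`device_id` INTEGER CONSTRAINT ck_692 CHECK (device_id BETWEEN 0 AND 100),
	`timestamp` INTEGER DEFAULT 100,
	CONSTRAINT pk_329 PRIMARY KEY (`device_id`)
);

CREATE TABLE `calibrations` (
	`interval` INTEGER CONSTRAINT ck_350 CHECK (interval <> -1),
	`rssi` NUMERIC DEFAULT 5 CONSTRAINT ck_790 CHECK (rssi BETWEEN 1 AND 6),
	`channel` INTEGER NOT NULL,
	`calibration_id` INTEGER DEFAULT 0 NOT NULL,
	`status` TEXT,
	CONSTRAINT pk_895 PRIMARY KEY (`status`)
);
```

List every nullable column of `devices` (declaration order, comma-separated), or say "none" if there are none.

- severity: DEFAULT only fills an omitted column; an explicit NULL is still allowed → nullable.
- unit: CHECK does not forbid NULL (a CHECK constraint passes when its expression is NULL) → nullable.
- interval: declared NOT NULL → not nullable.
- lat: CHECK does not forbid NULL (a CHECK constraint passes when its expression is NULL) → nullable.
- offset: CHECK does not forbid NULL (a CHECK constraint passes when its expression is NULL) → nullable.
- lon: no NOT NULL constraint applies → nullable.
- mac: declared NOT NULL → not nullable.
- message: declared NOT NULL → not nullable.
- device_id: part of the PRIMARY KEY, which implies NOT NULL → not nullable.
- timestamp: DEFAULT only fills an omitted column; an explicit NULL is still allowed → nullable.

severity, unit, lat, offset, lon, timestamp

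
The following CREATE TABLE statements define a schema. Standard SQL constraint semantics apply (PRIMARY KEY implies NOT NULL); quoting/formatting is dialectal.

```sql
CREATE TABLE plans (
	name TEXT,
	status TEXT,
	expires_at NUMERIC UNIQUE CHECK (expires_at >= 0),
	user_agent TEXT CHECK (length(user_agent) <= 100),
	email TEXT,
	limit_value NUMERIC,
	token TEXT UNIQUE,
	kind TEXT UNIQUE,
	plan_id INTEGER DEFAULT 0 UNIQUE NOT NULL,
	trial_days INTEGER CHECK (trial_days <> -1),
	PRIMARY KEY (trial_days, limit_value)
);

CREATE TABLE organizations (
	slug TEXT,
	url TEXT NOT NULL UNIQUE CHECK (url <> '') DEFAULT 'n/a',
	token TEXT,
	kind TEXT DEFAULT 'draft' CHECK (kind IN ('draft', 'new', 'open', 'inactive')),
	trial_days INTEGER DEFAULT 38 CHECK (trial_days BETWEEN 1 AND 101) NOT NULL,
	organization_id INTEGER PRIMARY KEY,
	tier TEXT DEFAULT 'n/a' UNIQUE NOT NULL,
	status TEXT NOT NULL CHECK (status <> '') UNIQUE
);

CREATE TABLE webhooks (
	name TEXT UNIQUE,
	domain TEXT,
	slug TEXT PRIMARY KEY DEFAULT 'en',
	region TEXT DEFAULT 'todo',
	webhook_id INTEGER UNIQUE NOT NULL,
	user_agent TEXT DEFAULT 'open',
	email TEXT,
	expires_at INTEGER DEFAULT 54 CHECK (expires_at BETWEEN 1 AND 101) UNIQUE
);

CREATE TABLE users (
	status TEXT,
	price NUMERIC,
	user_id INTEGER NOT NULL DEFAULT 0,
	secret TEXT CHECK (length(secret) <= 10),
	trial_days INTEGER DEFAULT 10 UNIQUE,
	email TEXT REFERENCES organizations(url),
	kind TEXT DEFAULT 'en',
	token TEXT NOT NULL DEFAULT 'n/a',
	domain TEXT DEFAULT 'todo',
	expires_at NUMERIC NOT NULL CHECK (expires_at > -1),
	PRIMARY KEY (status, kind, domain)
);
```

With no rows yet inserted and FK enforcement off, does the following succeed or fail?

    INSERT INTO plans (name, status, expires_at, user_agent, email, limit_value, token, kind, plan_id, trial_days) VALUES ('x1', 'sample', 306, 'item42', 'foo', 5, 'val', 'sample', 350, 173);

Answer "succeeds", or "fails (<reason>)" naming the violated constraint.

succeeds

NOT NULL columns: limit_value is supplied; plan_id is supplied; trial_days is supplied.
CHECK constraints: 306 satisfies (expires_at >= 0); 'item42' satisfies (length(user_agent) <= 100); 173 satisfies (trial_days <> -1).
No constraint is violated.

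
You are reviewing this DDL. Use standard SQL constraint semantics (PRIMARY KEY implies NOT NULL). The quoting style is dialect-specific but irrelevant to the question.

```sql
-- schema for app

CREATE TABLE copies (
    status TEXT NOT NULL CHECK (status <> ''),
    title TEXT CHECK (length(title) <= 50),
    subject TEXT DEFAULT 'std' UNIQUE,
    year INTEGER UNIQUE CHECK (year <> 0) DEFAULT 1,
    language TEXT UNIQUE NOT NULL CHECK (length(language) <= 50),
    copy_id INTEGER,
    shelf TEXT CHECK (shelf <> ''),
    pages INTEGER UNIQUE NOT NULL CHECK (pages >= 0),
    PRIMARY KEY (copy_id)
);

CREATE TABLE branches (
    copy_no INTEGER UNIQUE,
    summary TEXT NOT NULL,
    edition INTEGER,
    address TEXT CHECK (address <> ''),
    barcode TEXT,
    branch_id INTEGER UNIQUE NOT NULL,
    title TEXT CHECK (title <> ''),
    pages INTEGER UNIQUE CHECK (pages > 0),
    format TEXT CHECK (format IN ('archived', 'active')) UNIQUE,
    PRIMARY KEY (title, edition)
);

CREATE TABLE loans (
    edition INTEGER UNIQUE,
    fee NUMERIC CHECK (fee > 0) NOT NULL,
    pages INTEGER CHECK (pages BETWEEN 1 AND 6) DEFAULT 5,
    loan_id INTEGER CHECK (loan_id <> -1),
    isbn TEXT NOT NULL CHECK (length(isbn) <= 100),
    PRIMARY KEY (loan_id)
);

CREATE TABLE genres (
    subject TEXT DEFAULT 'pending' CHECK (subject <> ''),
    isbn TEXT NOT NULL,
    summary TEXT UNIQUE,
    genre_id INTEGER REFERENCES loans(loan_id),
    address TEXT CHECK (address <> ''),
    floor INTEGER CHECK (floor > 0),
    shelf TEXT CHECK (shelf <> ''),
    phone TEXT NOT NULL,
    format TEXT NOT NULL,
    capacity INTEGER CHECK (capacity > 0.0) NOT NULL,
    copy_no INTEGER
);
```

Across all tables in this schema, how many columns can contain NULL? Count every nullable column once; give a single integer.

18

copies: 4 nullable (title, subject, year, shelf — PK (copy_id) and explicit NOT NULL columns excluded).
branches: 5 nullable (copy_no, address, barcode, pages, format — PK (title, edition) and explicit NOT NULL columns excluded).
loans: 2 nullable (edition, pages — PK (loan_id) and explicit NOT NULL columns excluded).
genres: 7 nullable (subject, summary, genre_id, address, floor, shelf, copy_no — PK none and explicit NOT NULL columns excluded).
Total: 4 + 5 + 2 + 7 = 18.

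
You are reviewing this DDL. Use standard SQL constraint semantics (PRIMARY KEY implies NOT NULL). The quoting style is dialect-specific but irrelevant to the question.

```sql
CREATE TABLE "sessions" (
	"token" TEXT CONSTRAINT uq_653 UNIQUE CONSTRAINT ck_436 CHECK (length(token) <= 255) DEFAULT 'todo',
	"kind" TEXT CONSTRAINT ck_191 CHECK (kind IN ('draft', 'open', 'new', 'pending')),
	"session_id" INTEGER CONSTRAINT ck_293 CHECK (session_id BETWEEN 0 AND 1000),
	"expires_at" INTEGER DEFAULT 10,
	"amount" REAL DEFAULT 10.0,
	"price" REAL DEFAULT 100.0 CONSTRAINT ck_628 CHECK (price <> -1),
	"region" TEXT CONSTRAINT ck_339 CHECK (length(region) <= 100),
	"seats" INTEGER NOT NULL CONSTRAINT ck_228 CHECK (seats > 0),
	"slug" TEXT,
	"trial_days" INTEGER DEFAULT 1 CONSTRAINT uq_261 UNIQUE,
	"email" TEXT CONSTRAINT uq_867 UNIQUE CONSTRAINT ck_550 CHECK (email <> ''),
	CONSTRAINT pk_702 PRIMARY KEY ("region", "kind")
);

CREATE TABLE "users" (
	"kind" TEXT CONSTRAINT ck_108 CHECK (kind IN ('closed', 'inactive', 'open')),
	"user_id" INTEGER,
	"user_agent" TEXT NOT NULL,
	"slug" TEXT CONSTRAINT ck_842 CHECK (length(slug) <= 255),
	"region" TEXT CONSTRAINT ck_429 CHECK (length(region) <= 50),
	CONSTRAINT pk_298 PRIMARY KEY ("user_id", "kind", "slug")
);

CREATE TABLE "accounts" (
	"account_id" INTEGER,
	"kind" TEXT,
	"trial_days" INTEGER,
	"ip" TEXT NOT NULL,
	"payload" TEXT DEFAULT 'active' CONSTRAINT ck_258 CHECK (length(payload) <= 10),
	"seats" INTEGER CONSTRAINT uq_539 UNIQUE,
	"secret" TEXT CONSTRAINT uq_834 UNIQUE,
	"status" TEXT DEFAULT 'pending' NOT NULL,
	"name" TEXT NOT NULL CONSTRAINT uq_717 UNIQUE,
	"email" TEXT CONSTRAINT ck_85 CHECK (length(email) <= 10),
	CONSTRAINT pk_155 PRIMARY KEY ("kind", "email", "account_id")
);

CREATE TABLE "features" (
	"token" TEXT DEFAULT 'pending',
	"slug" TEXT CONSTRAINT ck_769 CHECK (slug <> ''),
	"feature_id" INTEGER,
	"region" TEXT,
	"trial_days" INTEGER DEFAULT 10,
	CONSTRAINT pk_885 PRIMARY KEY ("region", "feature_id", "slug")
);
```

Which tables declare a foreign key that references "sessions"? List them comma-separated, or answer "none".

none

No REFERENCES clause anywhere in the schema names sessions.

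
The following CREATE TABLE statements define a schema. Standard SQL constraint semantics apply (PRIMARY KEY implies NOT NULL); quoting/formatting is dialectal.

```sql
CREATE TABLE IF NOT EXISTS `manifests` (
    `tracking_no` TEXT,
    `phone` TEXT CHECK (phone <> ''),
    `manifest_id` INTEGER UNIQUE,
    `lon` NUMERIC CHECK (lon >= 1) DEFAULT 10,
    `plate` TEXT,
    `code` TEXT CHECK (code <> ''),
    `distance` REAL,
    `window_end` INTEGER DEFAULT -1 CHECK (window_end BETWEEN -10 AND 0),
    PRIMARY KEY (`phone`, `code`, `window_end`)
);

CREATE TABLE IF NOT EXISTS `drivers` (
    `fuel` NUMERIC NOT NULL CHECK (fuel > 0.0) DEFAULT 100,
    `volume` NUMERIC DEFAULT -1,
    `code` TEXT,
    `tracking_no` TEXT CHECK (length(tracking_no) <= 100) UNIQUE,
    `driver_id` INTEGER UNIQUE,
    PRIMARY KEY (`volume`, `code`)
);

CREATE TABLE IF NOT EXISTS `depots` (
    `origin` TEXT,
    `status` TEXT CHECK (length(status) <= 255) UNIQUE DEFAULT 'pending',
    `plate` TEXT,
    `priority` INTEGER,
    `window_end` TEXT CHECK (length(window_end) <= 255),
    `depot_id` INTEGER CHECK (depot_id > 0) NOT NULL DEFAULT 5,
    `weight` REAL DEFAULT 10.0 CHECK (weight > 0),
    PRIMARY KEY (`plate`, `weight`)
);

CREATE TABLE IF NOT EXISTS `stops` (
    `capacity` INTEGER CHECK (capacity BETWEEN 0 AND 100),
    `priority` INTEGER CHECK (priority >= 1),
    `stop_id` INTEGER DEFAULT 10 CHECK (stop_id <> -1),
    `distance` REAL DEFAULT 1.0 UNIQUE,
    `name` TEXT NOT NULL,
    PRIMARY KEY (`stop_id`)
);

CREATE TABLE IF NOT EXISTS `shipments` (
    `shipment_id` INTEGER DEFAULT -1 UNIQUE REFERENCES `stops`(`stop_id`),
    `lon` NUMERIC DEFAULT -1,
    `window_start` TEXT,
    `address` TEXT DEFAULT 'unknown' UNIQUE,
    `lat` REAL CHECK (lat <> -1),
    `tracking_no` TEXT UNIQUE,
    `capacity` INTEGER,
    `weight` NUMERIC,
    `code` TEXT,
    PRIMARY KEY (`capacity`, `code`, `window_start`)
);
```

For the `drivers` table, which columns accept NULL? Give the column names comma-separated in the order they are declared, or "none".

tracking_no, driver_id

- fuel: declared NOT NULL → not nullable.
- volume: part of the PRIMARY KEY, which implies NOT NULL → not nullable.
- code: part of the PRIMARY KEY, which implies NOT NULL → not nullable.
- tracking_no: CHECK does not forbid NULL (a CHECK constraint passes when its expression is NULL) → nullable.
- driver_id: UNIQUE does not imply NOT NULL → nullable.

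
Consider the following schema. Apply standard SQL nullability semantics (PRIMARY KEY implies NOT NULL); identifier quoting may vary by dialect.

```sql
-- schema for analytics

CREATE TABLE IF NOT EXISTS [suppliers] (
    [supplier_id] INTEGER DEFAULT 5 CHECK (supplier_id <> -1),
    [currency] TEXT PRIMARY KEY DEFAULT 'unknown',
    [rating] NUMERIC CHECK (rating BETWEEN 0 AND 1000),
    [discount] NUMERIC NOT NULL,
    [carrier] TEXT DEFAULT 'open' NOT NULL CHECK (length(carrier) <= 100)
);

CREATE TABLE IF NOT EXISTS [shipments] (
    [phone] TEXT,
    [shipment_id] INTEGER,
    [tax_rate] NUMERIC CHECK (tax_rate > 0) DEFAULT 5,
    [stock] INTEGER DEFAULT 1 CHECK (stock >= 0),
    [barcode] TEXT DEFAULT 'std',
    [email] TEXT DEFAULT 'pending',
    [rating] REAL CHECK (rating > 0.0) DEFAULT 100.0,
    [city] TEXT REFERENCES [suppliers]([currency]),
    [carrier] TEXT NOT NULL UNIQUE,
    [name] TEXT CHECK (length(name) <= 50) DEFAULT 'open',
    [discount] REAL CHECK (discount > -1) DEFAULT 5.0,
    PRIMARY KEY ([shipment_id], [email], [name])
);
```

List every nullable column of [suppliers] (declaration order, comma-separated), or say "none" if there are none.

supplier_id, rating

- supplier_id: CHECK does not forbid NULL (a CHECK constraint passes when its expression is NULL) → nullable.
- currency: part of the PRIMARY KEY, which implies NOT NULL → not nullable.
- rating: CHECK does not forbid NULL (a CHECK constraint passes when its expression is NULL) → nullable.
- discount: declared NOT NULL → not nullable.
- carrier: declared NOT NULL → not nullable.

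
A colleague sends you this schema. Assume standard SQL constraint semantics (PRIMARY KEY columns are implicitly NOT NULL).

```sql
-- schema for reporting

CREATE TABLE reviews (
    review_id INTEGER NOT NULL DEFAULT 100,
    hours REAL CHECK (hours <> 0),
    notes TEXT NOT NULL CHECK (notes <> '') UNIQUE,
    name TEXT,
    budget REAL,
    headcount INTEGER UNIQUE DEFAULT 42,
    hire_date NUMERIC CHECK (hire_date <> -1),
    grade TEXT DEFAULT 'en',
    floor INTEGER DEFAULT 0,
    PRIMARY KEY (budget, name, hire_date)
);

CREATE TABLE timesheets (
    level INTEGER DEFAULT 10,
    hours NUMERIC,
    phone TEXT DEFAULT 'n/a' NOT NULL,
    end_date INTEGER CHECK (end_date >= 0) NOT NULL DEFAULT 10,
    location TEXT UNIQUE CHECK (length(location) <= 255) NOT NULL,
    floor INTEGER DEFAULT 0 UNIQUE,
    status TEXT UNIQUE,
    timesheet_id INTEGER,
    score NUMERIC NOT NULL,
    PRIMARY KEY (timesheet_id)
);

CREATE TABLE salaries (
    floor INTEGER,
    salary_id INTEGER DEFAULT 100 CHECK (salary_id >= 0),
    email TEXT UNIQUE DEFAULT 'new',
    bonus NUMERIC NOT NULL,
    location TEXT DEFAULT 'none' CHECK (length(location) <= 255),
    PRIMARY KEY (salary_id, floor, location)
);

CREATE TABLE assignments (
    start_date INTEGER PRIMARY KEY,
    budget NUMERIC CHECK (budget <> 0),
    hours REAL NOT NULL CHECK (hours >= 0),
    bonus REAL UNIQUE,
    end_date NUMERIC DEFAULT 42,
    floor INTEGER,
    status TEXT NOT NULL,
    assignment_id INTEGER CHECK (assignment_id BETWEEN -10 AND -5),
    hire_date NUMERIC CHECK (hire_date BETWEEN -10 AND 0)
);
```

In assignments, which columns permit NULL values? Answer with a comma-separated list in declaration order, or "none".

- start_date: part of the PRIMARY KEY, which implies NOT NULL → not nullable.
- budget: CHECK does not forbid NULL (a CHECK constraint passes when its expression is NULL) → nullable.
- hours: declared NOT NULL → not nullable.
- bonus: UNIQUE does not imply NOT NULL → nullable.
- end_date: DEFAULT only fills an omitted column; an explicit NULL is still allowed → nullable.
- floor: no NOT NULL constraint applies → nullable.
- status: declared NOT NULL → not nullable.
- assignment_id: CHECK does not forbid NULL (a CHECK constraint passes when its expression is NULL) → nullable.
- hire_date: CHECK does not forbid NULL (a CHECK constraint passes when its expression is NULL) → nullable.

budget, bonus, end_date, floor, assignment_id, hire_date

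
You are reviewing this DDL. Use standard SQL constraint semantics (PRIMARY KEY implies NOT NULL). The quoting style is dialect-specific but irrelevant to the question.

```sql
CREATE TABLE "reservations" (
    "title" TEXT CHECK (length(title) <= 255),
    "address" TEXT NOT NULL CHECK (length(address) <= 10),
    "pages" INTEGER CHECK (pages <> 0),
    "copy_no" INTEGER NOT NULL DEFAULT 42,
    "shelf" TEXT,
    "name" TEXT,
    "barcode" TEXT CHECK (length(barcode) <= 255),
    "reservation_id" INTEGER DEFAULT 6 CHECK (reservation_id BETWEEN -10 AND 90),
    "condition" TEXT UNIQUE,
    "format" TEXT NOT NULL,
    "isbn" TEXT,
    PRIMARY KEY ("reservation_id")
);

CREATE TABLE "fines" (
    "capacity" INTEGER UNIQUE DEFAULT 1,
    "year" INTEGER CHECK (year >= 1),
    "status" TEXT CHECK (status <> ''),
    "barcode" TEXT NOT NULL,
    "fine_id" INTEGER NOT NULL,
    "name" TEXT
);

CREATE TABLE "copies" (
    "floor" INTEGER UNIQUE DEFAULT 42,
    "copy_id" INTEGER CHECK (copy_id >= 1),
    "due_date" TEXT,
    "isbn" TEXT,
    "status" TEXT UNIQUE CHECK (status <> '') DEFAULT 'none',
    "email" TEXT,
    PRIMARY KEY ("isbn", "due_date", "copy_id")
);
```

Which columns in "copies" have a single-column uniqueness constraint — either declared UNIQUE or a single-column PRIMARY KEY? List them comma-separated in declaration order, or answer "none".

- floor: declared UNIQUE → unique.
- copy_id: part of a composite PRIMARY KEY — only the tuple is unique, not this column on its own.
- due_date: part of a composite PRIMARY KEY — only the tuple is unique, not this column on its own.
- isbn: part of a composite PRIMARY KEY — only the tuple is unique, not this column on its own.
- status: declared UNIQUE → unique.
- email: no UNIQUE or single-column PK constraint.

floor, status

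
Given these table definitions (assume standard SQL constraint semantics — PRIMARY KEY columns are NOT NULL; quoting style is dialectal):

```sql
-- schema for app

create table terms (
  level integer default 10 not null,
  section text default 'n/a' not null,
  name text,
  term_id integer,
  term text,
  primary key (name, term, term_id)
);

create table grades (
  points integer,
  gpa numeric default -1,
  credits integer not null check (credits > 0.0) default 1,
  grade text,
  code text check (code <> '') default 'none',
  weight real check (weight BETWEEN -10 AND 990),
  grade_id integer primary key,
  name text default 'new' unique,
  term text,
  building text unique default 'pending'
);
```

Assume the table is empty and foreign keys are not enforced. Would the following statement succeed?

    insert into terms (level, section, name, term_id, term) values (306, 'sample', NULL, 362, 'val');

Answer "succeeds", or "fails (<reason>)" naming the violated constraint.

name is explicitly set to NULL, but name is part of the PRIMARY KEY (implied NOT NULL).

fails (NOT NULL on name)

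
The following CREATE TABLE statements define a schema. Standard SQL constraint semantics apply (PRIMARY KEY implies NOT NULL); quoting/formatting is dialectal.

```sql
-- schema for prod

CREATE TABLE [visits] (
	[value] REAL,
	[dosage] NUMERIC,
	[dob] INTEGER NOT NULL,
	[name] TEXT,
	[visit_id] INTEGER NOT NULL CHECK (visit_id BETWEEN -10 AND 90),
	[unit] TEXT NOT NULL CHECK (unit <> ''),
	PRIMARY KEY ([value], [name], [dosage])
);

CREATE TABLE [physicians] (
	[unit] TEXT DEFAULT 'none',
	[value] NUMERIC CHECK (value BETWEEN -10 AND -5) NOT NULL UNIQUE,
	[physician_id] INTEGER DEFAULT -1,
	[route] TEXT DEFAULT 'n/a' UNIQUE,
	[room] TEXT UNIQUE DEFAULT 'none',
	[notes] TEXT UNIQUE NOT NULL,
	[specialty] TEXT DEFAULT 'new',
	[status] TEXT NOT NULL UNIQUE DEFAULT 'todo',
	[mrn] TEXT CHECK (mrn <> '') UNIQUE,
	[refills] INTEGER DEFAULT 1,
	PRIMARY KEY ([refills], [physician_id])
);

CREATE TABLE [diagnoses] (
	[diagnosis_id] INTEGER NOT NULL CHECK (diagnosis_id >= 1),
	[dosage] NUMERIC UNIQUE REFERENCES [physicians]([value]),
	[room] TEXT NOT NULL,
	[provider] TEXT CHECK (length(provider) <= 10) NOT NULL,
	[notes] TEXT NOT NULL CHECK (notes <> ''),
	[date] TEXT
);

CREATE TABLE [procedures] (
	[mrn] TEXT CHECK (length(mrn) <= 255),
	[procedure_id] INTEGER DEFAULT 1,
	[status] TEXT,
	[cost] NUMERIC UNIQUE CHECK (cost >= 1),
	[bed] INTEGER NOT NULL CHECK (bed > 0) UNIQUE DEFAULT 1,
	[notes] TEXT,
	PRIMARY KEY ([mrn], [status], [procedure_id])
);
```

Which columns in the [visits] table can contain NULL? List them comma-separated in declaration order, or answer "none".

none

- value: part of the PRIMARY KEY, which implies NOT NULL → not nullable.
- dosage: part of the PRIMARY KEY, which implies NOT NULL → not nullable.
- dob: declared NOT NULL → not nullable.
- name: part of the PRIMARY KEY, which implies NOT NULL → not nullable.
- visit_id: declared NOT NULL → not nullable.
- unit: declared NOT NULL → not nullable.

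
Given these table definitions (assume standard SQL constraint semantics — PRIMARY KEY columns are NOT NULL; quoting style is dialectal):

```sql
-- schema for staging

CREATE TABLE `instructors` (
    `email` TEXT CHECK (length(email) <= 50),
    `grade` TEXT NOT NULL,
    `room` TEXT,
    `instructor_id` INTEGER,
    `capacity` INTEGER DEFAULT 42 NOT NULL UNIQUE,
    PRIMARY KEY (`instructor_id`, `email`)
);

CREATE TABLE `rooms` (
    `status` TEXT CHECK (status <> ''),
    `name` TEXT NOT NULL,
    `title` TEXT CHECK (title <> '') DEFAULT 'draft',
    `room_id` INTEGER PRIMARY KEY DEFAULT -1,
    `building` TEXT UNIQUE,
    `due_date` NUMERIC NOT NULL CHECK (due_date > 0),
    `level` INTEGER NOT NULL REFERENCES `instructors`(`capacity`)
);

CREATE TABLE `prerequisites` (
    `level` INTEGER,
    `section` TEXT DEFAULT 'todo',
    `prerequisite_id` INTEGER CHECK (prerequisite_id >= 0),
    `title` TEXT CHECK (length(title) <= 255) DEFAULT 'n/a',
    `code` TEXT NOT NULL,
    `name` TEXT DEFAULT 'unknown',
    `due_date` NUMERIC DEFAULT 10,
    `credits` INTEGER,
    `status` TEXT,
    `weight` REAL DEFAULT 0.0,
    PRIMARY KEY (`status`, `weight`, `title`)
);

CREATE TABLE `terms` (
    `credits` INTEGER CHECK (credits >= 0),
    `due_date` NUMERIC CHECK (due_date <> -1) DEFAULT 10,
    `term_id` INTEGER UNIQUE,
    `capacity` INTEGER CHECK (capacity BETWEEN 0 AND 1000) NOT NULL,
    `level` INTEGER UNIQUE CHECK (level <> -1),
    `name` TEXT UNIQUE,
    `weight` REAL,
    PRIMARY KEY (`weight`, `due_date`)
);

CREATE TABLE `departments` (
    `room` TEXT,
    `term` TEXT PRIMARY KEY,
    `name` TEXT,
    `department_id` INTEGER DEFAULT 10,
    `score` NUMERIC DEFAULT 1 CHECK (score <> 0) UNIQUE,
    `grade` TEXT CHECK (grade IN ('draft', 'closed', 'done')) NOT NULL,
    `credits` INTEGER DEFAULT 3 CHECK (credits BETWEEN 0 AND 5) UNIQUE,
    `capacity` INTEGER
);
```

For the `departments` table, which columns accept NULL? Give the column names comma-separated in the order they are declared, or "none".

room, name, department_id, score, credits, capacity

- room: no NOT NULL constraint applies → nullable.
- term: part of the PRIMARY KEY, which implies NOT NULL → not nullable.
- name: no NOT NULL constraint applies → nullable.
- department_id: DEFAULT only fills an omitted column; an explicit NULL is still allowed → nullable.
- score: CHECK does not forbid NULL (a CHECK constraint passes when its expression is NULL) → nullable.
- grade: declared NOT NULL → not nullable.
- credits: CHECK does not forbid NULL (a CHECK constraint passes when its expression is NULL) → nullable.
- capacity: no NOT NULL constraint applies → nullable.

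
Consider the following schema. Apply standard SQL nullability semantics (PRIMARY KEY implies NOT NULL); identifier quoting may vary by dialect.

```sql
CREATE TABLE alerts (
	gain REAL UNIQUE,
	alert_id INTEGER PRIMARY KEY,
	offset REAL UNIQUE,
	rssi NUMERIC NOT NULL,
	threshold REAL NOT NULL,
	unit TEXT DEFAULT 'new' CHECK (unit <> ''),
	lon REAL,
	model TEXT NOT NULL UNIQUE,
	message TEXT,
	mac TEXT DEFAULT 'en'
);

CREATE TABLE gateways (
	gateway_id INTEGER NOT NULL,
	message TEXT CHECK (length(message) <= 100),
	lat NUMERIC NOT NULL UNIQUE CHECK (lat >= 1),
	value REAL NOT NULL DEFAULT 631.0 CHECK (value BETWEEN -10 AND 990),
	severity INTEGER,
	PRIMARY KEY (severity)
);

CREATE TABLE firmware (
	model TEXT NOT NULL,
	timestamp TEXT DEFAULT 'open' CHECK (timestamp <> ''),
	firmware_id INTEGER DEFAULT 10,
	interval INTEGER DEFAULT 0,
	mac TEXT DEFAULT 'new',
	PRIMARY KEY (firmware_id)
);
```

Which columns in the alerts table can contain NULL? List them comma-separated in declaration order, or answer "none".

- gain: UNIQUE does not imply NOT NULL → nullable.
- alert_id: part of the PRIMARY KEY, which implies NOT NULL → not nullable.
- offset: UNIQUE does not imply NOT NULL → nullable.
- rssi: declared NOT NULL → not nullable.
- threshold: declared NOT NULL → not nullable.
- unit: CHECK does not forbid NULL (a CHECK constraint passes when its expression is NULL) → nullable.
- lon: no NOT NULL constraint applies → nullable.
- model: declared NOT NULL → not nullable.
- message: no NOT NULL constraint applies → nullable.
- mac: DEFAULT only fills an omitted column; an explicit NULL is still allowed → nullable.

gain, offset, unit, lon, message, mac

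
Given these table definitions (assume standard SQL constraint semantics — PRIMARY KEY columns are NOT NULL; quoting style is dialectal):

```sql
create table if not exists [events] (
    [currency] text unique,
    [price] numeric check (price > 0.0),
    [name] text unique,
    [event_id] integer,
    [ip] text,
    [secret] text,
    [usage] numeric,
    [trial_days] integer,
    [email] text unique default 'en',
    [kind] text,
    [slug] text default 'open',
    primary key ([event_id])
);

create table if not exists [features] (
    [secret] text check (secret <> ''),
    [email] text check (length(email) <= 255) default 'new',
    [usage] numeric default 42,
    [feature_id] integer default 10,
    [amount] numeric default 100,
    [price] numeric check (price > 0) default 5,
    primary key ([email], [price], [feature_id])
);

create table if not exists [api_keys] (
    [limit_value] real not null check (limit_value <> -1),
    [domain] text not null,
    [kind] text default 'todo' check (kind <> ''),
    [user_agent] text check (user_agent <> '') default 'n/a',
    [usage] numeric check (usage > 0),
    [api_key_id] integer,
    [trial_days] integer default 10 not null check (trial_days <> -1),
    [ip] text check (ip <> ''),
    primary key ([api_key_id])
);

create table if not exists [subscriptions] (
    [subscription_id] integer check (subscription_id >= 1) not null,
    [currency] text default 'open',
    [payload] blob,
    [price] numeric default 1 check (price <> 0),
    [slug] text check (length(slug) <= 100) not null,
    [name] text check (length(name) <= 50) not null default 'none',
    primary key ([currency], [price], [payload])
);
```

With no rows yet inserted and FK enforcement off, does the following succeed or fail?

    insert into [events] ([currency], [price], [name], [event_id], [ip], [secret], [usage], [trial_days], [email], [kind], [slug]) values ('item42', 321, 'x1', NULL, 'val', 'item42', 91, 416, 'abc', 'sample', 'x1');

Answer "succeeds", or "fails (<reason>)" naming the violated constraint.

event_id is explicitly set to NULL, but event_id is part of the PRIMARY KEY (implied NOT NULL).

fails (NOT NULL on event_id)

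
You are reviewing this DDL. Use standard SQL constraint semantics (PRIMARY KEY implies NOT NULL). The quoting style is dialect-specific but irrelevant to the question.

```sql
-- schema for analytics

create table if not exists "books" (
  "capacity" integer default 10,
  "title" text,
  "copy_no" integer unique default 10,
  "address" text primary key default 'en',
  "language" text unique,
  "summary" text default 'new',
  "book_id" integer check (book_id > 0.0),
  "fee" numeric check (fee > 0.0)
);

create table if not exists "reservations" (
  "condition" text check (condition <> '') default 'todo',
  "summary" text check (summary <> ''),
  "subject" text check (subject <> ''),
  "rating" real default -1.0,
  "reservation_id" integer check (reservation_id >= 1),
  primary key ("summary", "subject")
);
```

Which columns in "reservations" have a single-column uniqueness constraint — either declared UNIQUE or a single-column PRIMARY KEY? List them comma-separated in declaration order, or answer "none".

- condition: no UNIQUE or single-column PK constraint.
- summary: part of a composite PRIMARY KEY — only the tuple is unique, not this column on its own.
- subject: part of a composite PRIMARY KEY — only the tuple is unique, not this column on its own.
- rating: no UNIQUE or single-column PK constraint.
- reservation_id: no UNIQUE or single-column PK constraint.

none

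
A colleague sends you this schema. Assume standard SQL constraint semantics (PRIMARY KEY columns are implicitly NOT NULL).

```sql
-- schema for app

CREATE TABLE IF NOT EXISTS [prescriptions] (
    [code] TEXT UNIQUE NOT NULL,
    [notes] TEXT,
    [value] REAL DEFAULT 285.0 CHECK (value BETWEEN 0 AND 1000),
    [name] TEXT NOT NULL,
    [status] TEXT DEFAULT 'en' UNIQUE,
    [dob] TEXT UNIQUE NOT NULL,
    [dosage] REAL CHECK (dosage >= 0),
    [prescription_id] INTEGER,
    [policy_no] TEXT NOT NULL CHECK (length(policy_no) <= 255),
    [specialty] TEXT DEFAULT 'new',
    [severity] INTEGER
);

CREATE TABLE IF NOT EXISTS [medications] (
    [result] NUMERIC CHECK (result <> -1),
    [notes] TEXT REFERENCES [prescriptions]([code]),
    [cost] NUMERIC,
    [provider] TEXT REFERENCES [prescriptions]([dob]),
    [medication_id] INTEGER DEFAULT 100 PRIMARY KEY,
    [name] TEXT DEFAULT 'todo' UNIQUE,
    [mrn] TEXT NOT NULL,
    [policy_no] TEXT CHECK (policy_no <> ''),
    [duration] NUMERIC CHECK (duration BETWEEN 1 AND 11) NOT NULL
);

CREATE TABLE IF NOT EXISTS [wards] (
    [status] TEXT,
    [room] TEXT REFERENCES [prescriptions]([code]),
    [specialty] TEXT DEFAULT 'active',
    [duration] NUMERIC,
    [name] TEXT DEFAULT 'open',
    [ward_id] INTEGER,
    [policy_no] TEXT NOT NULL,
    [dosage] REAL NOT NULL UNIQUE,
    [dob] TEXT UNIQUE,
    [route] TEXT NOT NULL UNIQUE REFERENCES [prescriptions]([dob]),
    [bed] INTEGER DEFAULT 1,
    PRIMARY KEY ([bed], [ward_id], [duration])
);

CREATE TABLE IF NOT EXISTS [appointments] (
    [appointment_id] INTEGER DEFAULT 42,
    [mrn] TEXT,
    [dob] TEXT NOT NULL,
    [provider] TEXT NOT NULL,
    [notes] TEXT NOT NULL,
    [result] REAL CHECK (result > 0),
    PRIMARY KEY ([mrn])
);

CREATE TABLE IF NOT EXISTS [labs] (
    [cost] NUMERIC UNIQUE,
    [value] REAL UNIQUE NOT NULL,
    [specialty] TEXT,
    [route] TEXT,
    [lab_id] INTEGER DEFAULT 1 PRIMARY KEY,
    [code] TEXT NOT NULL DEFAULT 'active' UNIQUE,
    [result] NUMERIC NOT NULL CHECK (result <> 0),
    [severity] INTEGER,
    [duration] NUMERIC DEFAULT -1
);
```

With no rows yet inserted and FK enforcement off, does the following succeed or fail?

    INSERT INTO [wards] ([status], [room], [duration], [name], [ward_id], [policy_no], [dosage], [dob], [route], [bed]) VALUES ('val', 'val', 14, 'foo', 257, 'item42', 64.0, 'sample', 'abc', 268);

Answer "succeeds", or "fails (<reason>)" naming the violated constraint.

succeeds

NOT NULL columns: bed is supplied; dosage is supplied; duration is supplied; policy_no is supplied; route is supplied; ward_id is supplied.
No constraint is violated.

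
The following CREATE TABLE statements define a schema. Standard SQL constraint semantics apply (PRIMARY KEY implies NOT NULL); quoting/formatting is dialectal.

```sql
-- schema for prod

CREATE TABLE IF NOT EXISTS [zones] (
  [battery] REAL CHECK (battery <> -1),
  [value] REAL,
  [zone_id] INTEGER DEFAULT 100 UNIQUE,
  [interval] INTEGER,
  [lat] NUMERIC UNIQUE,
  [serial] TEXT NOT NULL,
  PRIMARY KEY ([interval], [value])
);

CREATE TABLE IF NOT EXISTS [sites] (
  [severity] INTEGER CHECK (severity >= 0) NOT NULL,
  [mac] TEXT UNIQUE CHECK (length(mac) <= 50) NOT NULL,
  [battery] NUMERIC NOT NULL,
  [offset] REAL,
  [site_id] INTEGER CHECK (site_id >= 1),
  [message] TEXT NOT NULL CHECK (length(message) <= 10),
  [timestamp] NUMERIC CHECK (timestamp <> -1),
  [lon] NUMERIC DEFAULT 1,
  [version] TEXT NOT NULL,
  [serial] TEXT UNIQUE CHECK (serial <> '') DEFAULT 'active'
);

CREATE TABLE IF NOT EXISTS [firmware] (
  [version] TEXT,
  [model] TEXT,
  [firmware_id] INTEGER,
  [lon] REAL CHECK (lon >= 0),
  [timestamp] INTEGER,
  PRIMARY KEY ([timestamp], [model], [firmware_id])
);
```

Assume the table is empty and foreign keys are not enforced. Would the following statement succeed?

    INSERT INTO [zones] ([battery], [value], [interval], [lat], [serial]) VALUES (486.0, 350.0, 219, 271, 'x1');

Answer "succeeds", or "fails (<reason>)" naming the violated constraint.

succeeds

NOT NULL columns: interval is supplied; serial is supplied; value is supplied.
CHECK constraints: 486.0 satisfies (battery <> -1).
No constraint is violated.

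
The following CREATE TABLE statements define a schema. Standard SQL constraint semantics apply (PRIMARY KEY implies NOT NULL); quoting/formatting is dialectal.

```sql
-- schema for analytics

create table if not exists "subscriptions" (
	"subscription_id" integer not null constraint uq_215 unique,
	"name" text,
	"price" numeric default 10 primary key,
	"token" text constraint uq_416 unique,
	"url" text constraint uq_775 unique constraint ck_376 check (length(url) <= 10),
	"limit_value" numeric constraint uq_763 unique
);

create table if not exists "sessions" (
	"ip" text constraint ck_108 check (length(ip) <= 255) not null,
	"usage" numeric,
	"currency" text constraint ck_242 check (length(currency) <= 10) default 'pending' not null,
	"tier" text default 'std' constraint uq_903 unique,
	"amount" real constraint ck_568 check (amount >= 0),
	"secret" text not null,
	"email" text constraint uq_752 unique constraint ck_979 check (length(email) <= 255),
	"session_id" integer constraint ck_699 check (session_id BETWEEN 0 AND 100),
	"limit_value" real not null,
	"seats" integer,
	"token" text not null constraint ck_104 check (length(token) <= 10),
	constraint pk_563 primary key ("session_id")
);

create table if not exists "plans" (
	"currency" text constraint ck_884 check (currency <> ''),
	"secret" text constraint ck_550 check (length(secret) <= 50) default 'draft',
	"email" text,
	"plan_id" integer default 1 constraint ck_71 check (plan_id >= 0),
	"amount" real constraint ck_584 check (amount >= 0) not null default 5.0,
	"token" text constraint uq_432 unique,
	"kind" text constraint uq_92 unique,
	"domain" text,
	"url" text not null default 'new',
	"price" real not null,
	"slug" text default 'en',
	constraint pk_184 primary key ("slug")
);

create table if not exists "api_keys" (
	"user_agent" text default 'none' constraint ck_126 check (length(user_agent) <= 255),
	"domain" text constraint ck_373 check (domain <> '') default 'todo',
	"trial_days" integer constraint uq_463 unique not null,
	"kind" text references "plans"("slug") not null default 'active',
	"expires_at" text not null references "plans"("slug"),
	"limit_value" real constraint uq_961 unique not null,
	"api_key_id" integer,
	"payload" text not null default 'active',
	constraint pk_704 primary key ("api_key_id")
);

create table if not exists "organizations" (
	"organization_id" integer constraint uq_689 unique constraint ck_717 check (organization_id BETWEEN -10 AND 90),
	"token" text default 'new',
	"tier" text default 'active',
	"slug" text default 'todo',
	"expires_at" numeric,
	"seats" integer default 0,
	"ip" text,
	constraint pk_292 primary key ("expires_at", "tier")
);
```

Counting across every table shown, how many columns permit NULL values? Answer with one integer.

23

subscriptions: 4 nullable (name, token, url, limit_value — PK (price) and explicit NOT NULL columns excluded).
sessions: 5 nullable (usage, tier, amount, email, seats — PK (session_id) and explicit NOT NULL columns excluded).
plans: 7 nullable (currency, secret, email, plan_id, token, kind, domain — PK (slug) and explicit NOT NULL columns excluded).
api_keys: 2 nullable (user_agent, domain — PK (api_key_id) and explicit NOT NULL columns excluded).
organizations: 5 nullable (organization_id, token, slug, seats, ip — PK (expires_at, tier) and explicit NOT NULL columns excluded).
Total: 4 + 5 + 7 + 2 + 5 = 23.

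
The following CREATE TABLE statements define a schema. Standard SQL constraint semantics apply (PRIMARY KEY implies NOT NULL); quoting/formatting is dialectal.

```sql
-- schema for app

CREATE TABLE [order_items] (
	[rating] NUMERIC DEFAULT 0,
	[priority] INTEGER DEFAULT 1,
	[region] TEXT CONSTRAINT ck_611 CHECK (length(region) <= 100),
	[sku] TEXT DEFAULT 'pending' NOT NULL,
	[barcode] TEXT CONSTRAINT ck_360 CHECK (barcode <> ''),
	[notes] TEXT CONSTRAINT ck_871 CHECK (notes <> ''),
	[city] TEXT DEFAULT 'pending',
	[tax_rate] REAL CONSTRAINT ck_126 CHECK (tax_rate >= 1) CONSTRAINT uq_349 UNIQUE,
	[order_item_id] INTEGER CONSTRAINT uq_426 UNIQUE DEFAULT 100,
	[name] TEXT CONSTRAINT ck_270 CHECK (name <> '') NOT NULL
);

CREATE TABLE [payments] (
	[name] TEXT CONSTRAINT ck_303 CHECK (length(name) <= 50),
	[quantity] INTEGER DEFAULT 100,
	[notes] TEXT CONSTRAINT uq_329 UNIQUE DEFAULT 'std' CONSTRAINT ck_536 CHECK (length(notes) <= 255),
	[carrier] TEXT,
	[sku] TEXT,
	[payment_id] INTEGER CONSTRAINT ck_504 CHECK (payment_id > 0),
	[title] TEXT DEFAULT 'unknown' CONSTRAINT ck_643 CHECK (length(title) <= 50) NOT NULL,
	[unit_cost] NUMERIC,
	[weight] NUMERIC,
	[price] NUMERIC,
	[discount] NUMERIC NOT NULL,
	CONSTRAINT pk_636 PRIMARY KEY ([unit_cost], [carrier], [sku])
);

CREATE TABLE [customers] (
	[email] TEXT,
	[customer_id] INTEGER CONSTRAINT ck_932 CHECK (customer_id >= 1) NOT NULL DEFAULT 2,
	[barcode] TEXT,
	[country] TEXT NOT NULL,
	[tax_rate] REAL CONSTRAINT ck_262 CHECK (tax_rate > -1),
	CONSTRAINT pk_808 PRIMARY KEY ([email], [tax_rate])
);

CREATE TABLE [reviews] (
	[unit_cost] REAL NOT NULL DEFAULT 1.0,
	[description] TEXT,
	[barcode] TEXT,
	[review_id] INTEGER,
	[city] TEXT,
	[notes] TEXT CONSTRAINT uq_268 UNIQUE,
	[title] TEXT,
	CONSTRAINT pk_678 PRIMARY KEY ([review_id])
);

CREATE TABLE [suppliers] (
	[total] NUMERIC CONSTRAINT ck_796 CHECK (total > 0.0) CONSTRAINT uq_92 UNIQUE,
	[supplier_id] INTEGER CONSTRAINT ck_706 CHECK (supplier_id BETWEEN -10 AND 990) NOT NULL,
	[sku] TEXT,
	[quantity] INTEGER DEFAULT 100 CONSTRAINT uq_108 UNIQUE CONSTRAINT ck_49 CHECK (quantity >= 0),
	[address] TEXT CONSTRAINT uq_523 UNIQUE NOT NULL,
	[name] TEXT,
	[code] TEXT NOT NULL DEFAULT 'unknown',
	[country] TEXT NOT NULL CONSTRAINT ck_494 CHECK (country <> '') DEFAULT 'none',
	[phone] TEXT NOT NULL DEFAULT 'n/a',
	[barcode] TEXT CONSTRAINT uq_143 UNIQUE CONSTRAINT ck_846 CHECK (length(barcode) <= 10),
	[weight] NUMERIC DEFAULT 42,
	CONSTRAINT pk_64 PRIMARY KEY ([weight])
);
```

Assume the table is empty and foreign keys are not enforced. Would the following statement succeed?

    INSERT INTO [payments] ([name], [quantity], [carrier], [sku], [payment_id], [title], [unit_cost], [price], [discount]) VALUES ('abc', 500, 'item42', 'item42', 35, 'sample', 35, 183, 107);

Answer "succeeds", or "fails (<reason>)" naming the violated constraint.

NOT NULL columns: carrier is supplied; discount is supplied; sku is supplied; title is supplied; unit_cost is supplied.
CHECK constraints: 'abc' satisfies (length(name) <= 50); 35 satisfies (payment_id > 0); 'sample' satisfies (length(title) <= 50).
No constraint is violated.

succeeds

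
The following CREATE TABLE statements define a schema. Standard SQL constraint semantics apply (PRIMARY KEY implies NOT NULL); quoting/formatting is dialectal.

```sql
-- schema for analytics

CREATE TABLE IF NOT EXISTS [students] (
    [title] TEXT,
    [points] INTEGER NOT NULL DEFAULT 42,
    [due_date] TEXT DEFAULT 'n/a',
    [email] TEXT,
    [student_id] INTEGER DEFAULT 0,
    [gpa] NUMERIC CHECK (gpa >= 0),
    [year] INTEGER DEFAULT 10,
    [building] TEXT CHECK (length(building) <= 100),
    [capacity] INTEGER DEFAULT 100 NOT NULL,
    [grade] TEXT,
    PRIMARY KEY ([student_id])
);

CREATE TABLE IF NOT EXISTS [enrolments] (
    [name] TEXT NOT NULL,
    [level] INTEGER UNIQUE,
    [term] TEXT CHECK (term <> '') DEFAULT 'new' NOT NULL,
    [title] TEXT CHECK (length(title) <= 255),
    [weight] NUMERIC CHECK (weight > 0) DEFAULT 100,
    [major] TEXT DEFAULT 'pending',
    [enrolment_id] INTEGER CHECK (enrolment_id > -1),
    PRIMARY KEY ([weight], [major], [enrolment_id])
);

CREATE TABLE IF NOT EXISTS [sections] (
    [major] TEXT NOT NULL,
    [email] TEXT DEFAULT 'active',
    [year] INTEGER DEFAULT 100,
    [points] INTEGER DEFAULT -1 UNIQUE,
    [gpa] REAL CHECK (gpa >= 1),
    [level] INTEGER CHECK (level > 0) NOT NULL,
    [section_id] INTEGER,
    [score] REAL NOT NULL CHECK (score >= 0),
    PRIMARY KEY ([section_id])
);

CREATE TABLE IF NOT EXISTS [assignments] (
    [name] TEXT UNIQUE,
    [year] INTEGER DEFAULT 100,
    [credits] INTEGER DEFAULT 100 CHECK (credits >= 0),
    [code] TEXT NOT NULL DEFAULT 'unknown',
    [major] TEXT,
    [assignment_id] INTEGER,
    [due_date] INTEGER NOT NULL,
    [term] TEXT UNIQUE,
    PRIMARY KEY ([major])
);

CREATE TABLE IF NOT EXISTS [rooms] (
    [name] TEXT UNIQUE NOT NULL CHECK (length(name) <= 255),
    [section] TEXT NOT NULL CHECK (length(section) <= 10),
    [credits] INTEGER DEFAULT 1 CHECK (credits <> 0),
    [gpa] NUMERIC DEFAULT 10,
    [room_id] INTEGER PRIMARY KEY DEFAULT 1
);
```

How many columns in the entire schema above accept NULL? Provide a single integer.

20

students: 7 nullable (title, due_date, email, gpa, year, building, grade — PK (student_id) and explicit NOT NULL columns excluded).
enrolments: 2 nullable (level, title — PK (weight, major, enrolment_id) and explicit NOT NULL columns excluded).
sections: 4 nullable (email, year, points, gpa — PK (section_id) and explicit NOT NULL columns excluded).
assignments: 5 nullable (name, year, credits, assignment_id, term — PK (major) and explicit NOT NULL columns excluded).
rooms: 2 nullable (credits, gpa — PK (room_id) and explicit NOT NULL columns excluded).
Total: 7 + 2 + 4 + 5 + 2 = 20.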